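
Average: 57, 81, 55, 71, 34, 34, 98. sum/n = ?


Sum = 57 + 81 + 55 + 71 + 34 + 34 + 98 = 430
n = 7
Mean = 430/7 = 61.4286

Mean = 61.4286


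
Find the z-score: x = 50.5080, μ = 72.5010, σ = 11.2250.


z = (50.5080 - 72.5010)/11.2250
= -21.9930/11.2250
= -1.9593

z = -1.9593


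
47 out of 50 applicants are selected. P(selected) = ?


P = 47/50 = 0.9400

P = 0.9400


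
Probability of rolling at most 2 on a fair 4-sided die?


Favorable outcomes (roll ≤ 2): 2
Total outcomes = 4
P = 2/4 = 0.5000

P = 0.5000


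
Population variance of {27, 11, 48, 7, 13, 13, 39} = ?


Mean = 22.5714
Squared deviations: 19.6122, 133.8980, 646.6122, 242.4694, 91.6122, 91.6122, 269.8980
Sum = 1495.7143
Variance = 1495.7143/7 = 213.6735

Variance = 213.6735


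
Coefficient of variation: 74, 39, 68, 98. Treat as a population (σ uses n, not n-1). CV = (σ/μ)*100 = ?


Mean = 69.7500
SD = 21.0045
CV = (21.0045/69.7500)*100 = 30.1139%

CV = 30.1139%


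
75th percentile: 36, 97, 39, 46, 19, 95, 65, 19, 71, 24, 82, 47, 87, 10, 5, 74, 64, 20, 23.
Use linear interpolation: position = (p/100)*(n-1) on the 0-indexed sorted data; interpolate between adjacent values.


Sorted: 5, 10, 19, 19, 20, 23, 24, 36, 39, 46, 47, 64, 65, 71, 74, 82, 87, 95, 97
n = 19
Index = 75/100 * 18 = 13.5000
Lower = data[13] = 71, Upper = data[14] = 74
P75 = 71 + 0.5000*(3) = 72.5000

P75 = 72.5000


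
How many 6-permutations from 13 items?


P(13,6) = 13!/7!
= 6227020800/5040
= 1235520

P(13,6) = 1235520


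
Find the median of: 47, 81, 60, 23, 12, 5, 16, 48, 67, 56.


Sorted: 5, 12, 16, 23, 47, 48, 56, 60, 67, 81
n = 10 (even)
Middle values: 47 and 48
Median = (47+48)/2 = 47.5000

Median = 47.5000


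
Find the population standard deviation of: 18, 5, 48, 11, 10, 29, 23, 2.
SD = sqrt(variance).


Mean = 18.2500
Variance = 197.9375
SD = sqrt(197.9375) = 14.0690

SD = 14.0690


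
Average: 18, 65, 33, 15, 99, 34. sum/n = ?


Sum = 18 + 65 + 33 + 15 + 99 + 34 = 264
n = 6
Mean = 264/6 = 44.0000

Mean = 44.0000


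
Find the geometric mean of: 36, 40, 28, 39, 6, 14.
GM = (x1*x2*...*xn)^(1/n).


Product = 36 × 40 × 28 × 39 × 6 × 14 = 132088320
GM = 132088320^(1/6) = 22.5672

GM = 22.5672


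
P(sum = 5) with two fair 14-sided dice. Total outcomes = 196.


Total outcomes = 14×14 = 196
Favorable (sum = 5): 4
P = 4/196 = 0.0204

P = 0.0204


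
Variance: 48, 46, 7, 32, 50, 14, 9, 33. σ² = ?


Mean = 29.8750
Squared deviations: 328.5156, 260.0156, 523.2656, 4.5156, 405.0156, 252.0156, 435.7656, 9.7656
Sum = 2218.8750
Variance = 2218.8750/8 = 277.3594

Variance = 277.3594


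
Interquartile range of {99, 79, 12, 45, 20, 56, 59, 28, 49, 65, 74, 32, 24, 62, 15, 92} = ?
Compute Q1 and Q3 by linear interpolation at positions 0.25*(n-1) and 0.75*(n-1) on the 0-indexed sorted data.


Sorted: 12, 15, 20, 24, 28, 32, 45, 49, 56, 59, 62, 65, 74, 79, 92, 99
Q1 (25th %ile) = 27.0000
Q3 (75th %ile) = 67.2500
IQR = 67.2500 - 27.0000 = 40.2500

IQR = 40.2500


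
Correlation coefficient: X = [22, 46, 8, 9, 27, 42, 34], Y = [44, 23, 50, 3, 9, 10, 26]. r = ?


Mean X = 26.8571, Mean Y = 23.5714
SD X = 13.860824, SD Y = 16.654962
Cov = -61.632653
r = -61.632653/(13.860824*16.654962) = -0.2670

r = -0.2670


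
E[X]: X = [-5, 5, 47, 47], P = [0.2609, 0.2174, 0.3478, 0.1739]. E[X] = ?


E[X] = -5*0.2609 + 5*0.2174 + 47*0.3478 + 47*0.1739
= -1.3045 + 1.0870 + 16.3466 + 8.1733
= 24.3024

E[X] = 24.3024


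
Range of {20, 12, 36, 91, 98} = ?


Max = 98, Min = 12
Range = 98 - 12 = 86

Range = 86


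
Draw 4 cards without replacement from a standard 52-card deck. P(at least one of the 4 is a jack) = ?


P(at least one) = 1 - P(none)
P(none) = (48/52) × (47/51) × (46/50) × (45/49) = 0.718737
P(at least one) = 1 - 0.718737 = 0.2813

P = 0.2813


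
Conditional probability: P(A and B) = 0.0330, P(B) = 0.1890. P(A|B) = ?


P(A|B) = 0.0330/0.1890 = 0.1746

P(A|B) = 0.1746


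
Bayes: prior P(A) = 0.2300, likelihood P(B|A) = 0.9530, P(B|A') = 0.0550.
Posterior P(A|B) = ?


P(B) = P(B|A)*P(A) + P(B|A')*P(A')
= 0.9530*0.2300 + 0.0550*0.7700
= 0.219190 + 0.042350 = 0.261540
P(A|B) = 0.219190/0.261540 = 0.8381

P(A|B) = 0.8381


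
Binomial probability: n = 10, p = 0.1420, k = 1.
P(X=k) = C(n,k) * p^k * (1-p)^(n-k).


C(10,1) = 10
p^1 = 0.142000
(1-p)^9 = 0.251991
P = 10 * 0.142000 * 0.251991 = 0.3578

P(X=1) = 0.3578


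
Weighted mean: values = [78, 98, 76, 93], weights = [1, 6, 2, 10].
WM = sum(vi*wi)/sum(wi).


Numerator = 78*1 + 98*6 + 76*2 + 93*10 = 1748
Denominator = 1 + 6 + 2 + 10 = 19
WM = 1748/19 = 92.0000

WM = 92.0000


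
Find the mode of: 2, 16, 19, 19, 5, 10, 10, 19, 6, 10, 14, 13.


Frequencies: 2:1, 5:1, 6:1, 10:3, 13:1, 14:1, 16:1, 19:3
Max frequency = 3
Mode = 10, 19

Mode = 10, 19


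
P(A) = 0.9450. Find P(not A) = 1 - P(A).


P(not A) = 1 - 0.9450 = 0.0550

P(not A) = 0.0550


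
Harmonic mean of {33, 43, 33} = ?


Sum of reciprocals = 1/33 + 1/43 + 1/33 = 0.083862
HM = 3/0.083862 = 35.7731

HM = 35.7731


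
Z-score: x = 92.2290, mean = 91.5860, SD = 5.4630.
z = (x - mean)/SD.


z = (92.2290 - 91.5860)/5.4630
= 0.6430/5.4630
= 0.1177

z = 0.1177


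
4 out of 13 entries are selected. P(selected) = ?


P = 4/13 = 0.3077

P = 0.3077


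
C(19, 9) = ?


C(19,9) = 19!/(9! × 10!)
= 121645100408832000/(362880 × 3628800)
= 92378

C(19,9) = 92378


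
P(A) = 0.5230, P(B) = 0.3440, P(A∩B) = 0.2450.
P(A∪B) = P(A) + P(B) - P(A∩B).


P(A∪B) = 0.5230 + 0.3440 - 0.2450
= 0.8670 - 0.2450
= 0.6220

P(A∪B) = 0.6220


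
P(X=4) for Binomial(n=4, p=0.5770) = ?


C(4,4) = 1
p^4 = 0.110842
(1-p)^0 = 1.000000
P = 1 * 0.110842 * 1.000000 = 0.1108

P(X=4) = 0.1108


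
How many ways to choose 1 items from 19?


C(19,1) = 19!/(1! × 18!)
= 121645100408832000/(1 × 6402373705728000)
= 19

C(19,1) = 19


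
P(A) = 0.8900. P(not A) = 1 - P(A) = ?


P(not A) = 1 - 0.8900 = 0.1100

P(not A) = 0.1100


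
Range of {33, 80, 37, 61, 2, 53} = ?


Max = 80, Min = 2
Range = 80 - 2 = 78

Range = 78


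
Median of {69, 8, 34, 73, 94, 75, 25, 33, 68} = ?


Sorted: 8, 25, 33, 34, 68, 69, 73, 75, 94
n = 9 (odd)
Middle value = 68

Median = 68


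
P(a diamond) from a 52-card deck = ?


13 diamonds in 52 cards
P = 13/52 = 0.2500

P = 0.2500


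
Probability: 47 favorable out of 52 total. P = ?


P = 47/52 = 0.9038

P = 0.9038


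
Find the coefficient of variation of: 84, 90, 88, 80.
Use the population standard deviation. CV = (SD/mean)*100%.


Mean = 85.5000
SD = 3.8406
CV = (3.8406/85.5000)*100 = 4.4919%

CV = 4.4919%


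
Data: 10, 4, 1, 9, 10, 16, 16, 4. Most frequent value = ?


Frequencies: 1:1, 4:2, 9:1, 10:2, 16:2
Max frequency = 2
Mode = 4, 10, 16

Mode = 4, 10, 16


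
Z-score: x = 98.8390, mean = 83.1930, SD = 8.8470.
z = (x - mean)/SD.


z = (98.8390 - 83.1930)/8.8470
= 15.6460/8.8470
= 1.7685

z = 1.7685


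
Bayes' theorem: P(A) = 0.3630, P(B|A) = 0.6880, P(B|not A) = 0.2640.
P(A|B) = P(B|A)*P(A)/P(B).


P(B) = P(B|A)*P(A) + P(B|A')*P(A')
= 0.6880*0.3630 + 0.2640*0.6370
= 0.249744 + 0.168168 = 0.417912
P(A|B) = 0.249744/0.417912 = 0.5976

P(A|B) = 0.5976


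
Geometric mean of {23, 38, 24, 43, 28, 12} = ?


Product = 23 × 38 × 24 × 43 × 28 × 12 = 303061248
GM = 303061248^(1/6) = 25.9172

GM = 25.9172


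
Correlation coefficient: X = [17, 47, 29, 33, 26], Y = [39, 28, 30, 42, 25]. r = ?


Mean X = 30.4000, Mean Y = 32.8000
SD X = 9.830565, SD Y = 6.554388
Cov = -20.120000
r = -20.120000/(9.830565*6.554388) = -0.3123

r = -0.3123


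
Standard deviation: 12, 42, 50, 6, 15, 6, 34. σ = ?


Mean = 23.5714
Variance = 281.6735
SD = sqrt(281.6735) = 16.7831

SD = 16.7831


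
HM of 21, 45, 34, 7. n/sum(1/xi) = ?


Sum of reciprocals = 1/21 + 1/45 + 1/34 + 1/7 = 0.242110
HM = 4/0.242110 = 16.5214

HM = 16.5214


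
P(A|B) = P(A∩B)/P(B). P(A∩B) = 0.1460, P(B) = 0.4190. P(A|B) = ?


P(A|B) = 0.1460/0.4190 = 0.3484

P(A|B) = 0.3484


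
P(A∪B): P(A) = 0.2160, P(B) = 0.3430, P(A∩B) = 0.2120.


P(A∪B) = 0.2160 + 0.3430 - 0.2120
= 0.5590 - 0.2120
= 0.3470

P(A∪B) = 0.3470


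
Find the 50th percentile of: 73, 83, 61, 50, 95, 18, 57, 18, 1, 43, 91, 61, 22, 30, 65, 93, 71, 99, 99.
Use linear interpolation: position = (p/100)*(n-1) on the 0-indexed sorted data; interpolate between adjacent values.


Sorted: 1, 18, 18, 22, 30, 43, 50, 57, 61, 61, 65, 71, 73, 83, 91, 93, 95, 99, 99
n = 19
Index = 50/100 * 18 = 9.0000
Lower = data[9] = 61, Upper = data[10] = 65
P50 = 61 + 0*(4) = 61.0000

P50 = 61.0000


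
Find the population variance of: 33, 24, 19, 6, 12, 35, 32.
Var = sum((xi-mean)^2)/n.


Mean = 23.0000
Squared deviations: 100.0000, 1.0000, 16.0000, 289.0000, 121.0000, 144.0000, 81.0000
Sum = 752.0000
Variance = 752.0000/7 = 107.4286

Variance = 107.4286


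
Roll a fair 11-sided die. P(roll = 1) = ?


Favorable outcomes (roll = 1): 1
Total outcomes = 11
P = 1/11 = 0.0909

P = 0.0909


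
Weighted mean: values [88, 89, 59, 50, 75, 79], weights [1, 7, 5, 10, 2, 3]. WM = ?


Numerator = 88*1 + 89*7 + 59*5 + 50*10 + 75*2 + 79*3 = 1893
Denominator = 1 + 7 + 5 + 10 + 2 + 3 = 28
WM = 1893/28 = 67.6071

WM = 67.6071


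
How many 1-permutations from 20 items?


P(20,1) = 20!/19!
= 2432902008176640000/121645100408832000
= 20

P(20,1) = 20


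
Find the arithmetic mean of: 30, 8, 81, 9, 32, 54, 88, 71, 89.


Sum = 30 + 8 + 81 + 9 + 32 + 54 + 88 + 71 + 89 = 462
n = 9
Mean = 462/9 = 51.3333

Mean = 51.3333


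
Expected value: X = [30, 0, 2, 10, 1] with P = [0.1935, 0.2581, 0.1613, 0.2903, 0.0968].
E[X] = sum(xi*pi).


E[X] = 30*0.1935 + 0*0.2581 + 2*0.1613 + 10*0.2903 + 1*0.0968
= 5.8050 + 0 + 0.3226 + 2.9030 + 0.0968
= 9.1274

E[X] = 9.1274


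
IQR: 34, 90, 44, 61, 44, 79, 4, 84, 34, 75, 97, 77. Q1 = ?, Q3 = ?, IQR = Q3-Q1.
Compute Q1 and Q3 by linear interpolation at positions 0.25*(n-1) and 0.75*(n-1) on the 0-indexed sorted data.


Sorted: 4, 34, 34, 44, 44, 61, 75, 77, 79, 84, 90, 97
Q1 (25th %ile) = 41.5000
Q3 (75th %ile) = 80.2500
IQR = 80.2500 - 41.5000 = 38.7500

IQR = 38.7500


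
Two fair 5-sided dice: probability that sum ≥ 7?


Total outcomes = 5×5 = 25
Favorable (sum ≥ 7): 10
P = 10/25 = 0.4000

P = 0.4000


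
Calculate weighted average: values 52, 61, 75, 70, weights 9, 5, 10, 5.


Numerator = 52*9 + 61*5 + 75*10 + 70*5 = 1873
Denominator = 9 + 5 + 10 + 5 = 29
WM = 1873/29 = 64.5862

WM = 64.5862


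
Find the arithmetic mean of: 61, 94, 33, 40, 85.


Sum = 61 + 94 + 33 + 40 + 85 = 313
n = 5
Mean = 313/5 = 62.6000

Mean = 62.6000


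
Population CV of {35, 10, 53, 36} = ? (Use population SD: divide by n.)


Mean = 33.5000
SD = 15.3379
CV = (15.3379/33.5000)*100 = 45.7847%

CV = 45.7847%


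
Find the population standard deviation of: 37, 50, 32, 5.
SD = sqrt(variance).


Mean = 31.0000
Variance = 268.5000
SD = sqrt(268.5000) = 16.3860

SD = 16.3860


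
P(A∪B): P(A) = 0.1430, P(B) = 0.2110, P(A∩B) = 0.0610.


P(A∪B) = 0.1430 + 0.2110 - 0.0610
= 0.3540 - 0.0610
= 0.2930

P(A∪B) = 0.2930


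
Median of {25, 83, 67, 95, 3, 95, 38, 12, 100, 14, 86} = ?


Sorted: 3, 12, 14, 25, 38, 67, 83, 86, 95, 95, 100
n = 11 (odd)
Middle value = 67

Median = 67


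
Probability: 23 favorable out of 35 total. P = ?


P = 23/35 = 0.6571

P = 0.6571


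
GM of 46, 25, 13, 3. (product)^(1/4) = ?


Product = 46 × 25 × 13 × 3 = 44850
GM = 44850^(1/4) = 14.5526

GM = 14.5526


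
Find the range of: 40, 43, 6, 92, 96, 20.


Max = 96, Min = 6
Range = 96 - 6 = 90

Range = 90


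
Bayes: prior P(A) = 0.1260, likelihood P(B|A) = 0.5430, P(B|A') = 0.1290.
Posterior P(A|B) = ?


P(B) = P(B|A)*P(A) + P(B|A')*P(A')
= 0.5430*0.1260 + 0.1290*0.8740
= 0.068418 + 0.112746 = 0.181164
P(A|B) = 0.068418/0.181164 = 0.3777

P(A|B) = 0.3777


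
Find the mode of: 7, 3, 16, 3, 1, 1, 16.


Frequencies: 1:2, 3:2, 7:1, 16:2
Max frequency = 2
Mode = 1, 3, 16

Mode = 1, 3, 16


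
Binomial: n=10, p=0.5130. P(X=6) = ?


C(10,6) = 210
p^6 = 0.018227
(1-p)^4 = 0.056249
P = 210 * 0.018227 * 0.056249 = 0.2153

P(X=6) = 0.2153


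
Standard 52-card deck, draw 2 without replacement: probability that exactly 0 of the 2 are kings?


Hypergeometric: P(X=0) = C(4,0)·C(48,2) / C(52,2)
= 1 × 1128 / 1326
= 1128/1326 = 0.8507

P = 0.8507


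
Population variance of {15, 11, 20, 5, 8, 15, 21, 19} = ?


Mean = 14.2500
Squared deviations: 0.5625, 10.5625, 33.0625, 85.5625, 39.0625, 0.5625, 45.5625, 22.5625
Sum = 237.5000
Variance = 237.5000/8 = 29.6875

Variance = 29.6875


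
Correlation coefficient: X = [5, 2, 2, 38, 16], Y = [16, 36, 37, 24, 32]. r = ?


Mean X = 12.6000, Mean Y = 29.0000
SD X = 13.705473, SD Y = 7.949843
Cov = -35.400000
r = -35.400000/(13.705473*7.949843) = -0.3249

r = -0.3249


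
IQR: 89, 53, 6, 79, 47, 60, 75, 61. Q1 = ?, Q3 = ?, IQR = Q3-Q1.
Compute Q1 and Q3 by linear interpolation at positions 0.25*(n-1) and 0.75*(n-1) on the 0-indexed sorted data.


Sorted: 6, 47, 53, 60, 61, 75, 79, 89
Q1 (25th %ile) = 51.5000
Q3 (75th %ile) = 76.0000
IQR = 76.0000 - 51.5000 = 24.5000

IQR = 24.5000


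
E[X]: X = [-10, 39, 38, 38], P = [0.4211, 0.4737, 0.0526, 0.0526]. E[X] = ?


E[X] = -10*0.4211 + 39*0.4737 + 38*0.0526 + 38*0.0526
= -4.2110 + 18.4743 + 1.9988 + 1.9988
= 18.2609

E[X] = 18.2609


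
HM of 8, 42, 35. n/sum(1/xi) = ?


Sum of reciprocals = 1/8 + 1/42 + 1/35 = 0.177381
HM = 3/0.177381 = 16.9128

HM = 16.9128


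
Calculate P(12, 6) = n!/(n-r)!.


P(12,6) = 12!/6!
= 479001600/720
= 665280

P(12,6) = 665280


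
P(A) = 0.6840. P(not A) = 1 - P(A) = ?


P(not A) = 1 - 0.6840 = 0.3160

P(not A) = 0.3160


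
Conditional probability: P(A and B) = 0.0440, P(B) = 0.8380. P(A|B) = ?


P(A|B) = 0.0440/0.8380 = 0.0525

P(A|B) = 0.0525


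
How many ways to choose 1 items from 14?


C(14,1) = 14!/(1! × 13!)
= 87178291200/(1 × 6227020800)
= 14

C(14,1) = 14


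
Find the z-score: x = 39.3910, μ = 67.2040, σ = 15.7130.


z = (39.3910 - 67.2040)/15.7130
= -27.8130/15.7130
= -1.7701

z = -1.7701


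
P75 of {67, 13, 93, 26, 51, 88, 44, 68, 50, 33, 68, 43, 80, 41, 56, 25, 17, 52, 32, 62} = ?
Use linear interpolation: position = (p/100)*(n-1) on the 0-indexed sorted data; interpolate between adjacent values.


Sorted: 13, 17, 25, 26, 32, 33, 41, 43, 44, 50, 51, 52, 56, 62, 67, 68, 68, 80, 88, 93
n = 20
Index = 75/100 * 19 = 14.2500
Lower = data[14] = 67, Upper = data[15] = 68
P75 = 67 + 0.2500*(1) = 67.2500

P75 = 67.2500


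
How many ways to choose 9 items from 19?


C(19,9) = 19!/(9! × 10!)
= 121645100408832000/(362880 × 3628800)
= 92378

C(19,9) = 92378


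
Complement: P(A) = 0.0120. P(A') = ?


P(not A) = 1 - 0.0120 = 0.9880

P(not A) = 0.9880


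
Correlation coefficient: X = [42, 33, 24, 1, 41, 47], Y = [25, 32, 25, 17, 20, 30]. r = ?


Mean X = 31.3333, Mean Y = 24.8333
SD X = 15.434449, SD Y = 5.209500
Cov = 47.388889
r = 47.388889/(15.434449*5.209500) = 0.5894

r = 0.5894


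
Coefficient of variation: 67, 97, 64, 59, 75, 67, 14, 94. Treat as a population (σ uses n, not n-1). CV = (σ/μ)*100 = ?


Mean = 67.1250
SD = 23.9136
CV = (23.9136/67.1250)*100 = 35.6254%

CV = 35.6254%


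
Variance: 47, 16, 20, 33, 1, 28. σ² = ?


Mean = 24.1667
Squared deviations: 521.3611, 66.6944, 17.3611, 78.0278, 536.6944, 14.6944
Sum = 1234.8333
Variance = 1234.8333/6 = 205.8056

Variance = 205.8056


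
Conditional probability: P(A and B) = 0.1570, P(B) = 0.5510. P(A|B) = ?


P(A|B) = 0.1570/0.5510 = 0.2849

P(A|B) = 0.2849


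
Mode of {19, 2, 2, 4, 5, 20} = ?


Frequencies: 2:2, 4:1, 5:1, 19:1, 20:1
Max frequency = 2
Mode = 2

Mode = 2


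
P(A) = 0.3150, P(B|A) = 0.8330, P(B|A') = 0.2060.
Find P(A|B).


P(B) = P(B|A)*P(A) + P(B|A')*P(A')
= 0.8330*0.3150 + 0.2060*0.6850
= 0.262395 + 0.141110 = 0.403505
P(A|B) = 0.262395/0.403505 = 0.6503

P(A|B) = 0.6503


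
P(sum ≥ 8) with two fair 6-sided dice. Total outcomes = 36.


Total outcomes = 6×6 = 36
Favorable (sum ≥ 8): 15
P = 15/36 = 0.4167

P = 0.4167


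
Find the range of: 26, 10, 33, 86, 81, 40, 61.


Max = 86, Min = 10
Range = 86 - 10 = 76

Range = 76


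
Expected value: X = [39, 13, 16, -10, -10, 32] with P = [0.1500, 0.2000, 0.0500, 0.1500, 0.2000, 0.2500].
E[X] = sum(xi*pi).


E[X] = 39*0.1500 + 13*0.2000 + 16*0.0500 - 10*0.1500 - 10*0.2000 + 32*0.2500
= 5.8500 + 2.6000 + 0.8000 - 1.5000 - 2.0000 + 8.0000
= 13.7500

E[X] = 13.7500


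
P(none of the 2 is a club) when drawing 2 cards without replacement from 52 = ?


P(no clubs) = (39/52) × (38/51)
= 0.5588

P = 0.5588


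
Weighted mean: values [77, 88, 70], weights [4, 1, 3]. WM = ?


Numerator = 77*4 + 88*1 + 70*3 = 606
Denominator = 4 + 1 + 3 = 8
WM = 606/8 = 75.7500

WM = 75.7500


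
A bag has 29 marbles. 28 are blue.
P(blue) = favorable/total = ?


P = 28/29 = 0.9655

P = 0.9655


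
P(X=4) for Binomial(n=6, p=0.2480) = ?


C(6,4) = 15
p^4 = 0.003783
(1-p)^2 = 0.565504
P = 15 * 0.003783 * 0.565504 = 0.0321

P(X=4) = 0.0321


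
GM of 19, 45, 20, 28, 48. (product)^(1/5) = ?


Product = 19 × 45 × 20 × 28 × 48 = 22982400
GM = 22982400^(1/5) = 29.6674

GM = 29.6674


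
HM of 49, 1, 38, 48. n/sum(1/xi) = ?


Sum of reciprocals = 1/49 + 1/1 + 1/38 + 1/48 = 1.067557
HM = 4/1.067557 = 3.7469

HM = 3.7469


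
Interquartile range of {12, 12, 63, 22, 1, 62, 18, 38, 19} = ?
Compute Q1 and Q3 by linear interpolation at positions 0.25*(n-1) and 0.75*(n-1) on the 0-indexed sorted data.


Sorted: 1, 12, 12, 18, 19, 22, 38, 62, 63
Q1 (25th %ile) = 12.0000
Q3 (75th %ile) = 38.0000
IQR = 38.0000 - 12.0000 = 26.0000

IQR = 26.0000


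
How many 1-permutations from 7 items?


P(7,1) = 7!/6!
= 5040/720
= 7

P(7,1) = 7


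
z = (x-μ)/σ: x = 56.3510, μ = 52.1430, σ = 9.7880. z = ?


z = (56.3510 - 52.1430)/9.7880
= 4.2080/9.7880
= 0.4299

z = 0.4299


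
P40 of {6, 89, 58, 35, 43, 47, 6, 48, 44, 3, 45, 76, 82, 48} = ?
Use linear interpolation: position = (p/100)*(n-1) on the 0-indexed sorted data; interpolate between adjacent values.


Sorted: 3, 6, 6, 35, 43, 44, 45, 47, 48, 48, 58, 76, 82, 89
n = 14
Index = 40/100 * 13 = 5.2000
Lower = data[5] = 44, Upper = data[6] = 45
P40 = 44 + 0.2000*(1) = 44.2000

P40 = 44.2000


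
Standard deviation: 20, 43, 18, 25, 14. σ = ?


Mean = 24.0000
Variance = 102.8000
SD = sqrt(102.8000) = 10.1390

SD = 10.1390


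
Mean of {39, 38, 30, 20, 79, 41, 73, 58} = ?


Sum = 39 + 38 + 30 + 20 + 79 + 41 + 73 + 58 = 378
n = 8
Mean = 378/8 = 47.2500

Mean = 47.2500


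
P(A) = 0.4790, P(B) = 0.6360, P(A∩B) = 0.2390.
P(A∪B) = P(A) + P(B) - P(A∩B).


P(A∪B) = 0.4790 + 0.6360 - 0.2390
= 1.1150 - 0.2390
= 0.8760

P(A∪B) = 0.8760


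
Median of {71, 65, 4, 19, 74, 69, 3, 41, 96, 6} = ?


Sorted: 3, 4, 6, 19, 41, 65, 69, 71, 74, 96
n = 10 (even)
Middle values: 41 and 65
Median = (41+65)/2 = 53.0000

Median = 53.0000


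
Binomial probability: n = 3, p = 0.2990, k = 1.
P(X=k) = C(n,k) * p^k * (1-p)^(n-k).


C(3,1) = 3
p^1 = 0.299000
(1-p)^2 = 0.491401
P = 3 * 0.299000 * 0.491401 = 0.4408

P(X=1) = 0.4408


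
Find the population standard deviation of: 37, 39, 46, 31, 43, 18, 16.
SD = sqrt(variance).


Mean = 32.8571
Variance = 119.8367
SD = sqrt(119.8367) = 10.9470

SD = 10.9470


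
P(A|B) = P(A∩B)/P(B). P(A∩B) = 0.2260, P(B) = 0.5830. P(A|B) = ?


P(A|B) = 0.2260/0.5830 = 0.3877

P(A|B) = 0.3877


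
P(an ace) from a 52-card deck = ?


4 aces in 52 cards
P = 4/52 = 0.0769

P = 0.0769


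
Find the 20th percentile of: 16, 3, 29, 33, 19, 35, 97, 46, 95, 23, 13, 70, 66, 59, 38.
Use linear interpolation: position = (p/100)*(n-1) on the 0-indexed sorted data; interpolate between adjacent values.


Sorted: 3, 13, 16, 19, 23, 29, 33, 35, 38, 46, 59, 66, 70, 95, 97
n = 15
Index = 20/100 * 14 = 2.8000
Lower = data[2] = 16, Upper = data[3] = 19
P20 = 16 + 0.8000*(3) = 18.4000

P20 = 18.4000


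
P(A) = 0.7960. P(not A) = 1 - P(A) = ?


P(not A) = 1 - 0.7960 = 0.2040

P(not A) = 0.2040


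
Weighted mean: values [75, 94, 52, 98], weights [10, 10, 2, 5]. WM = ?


Numerator = 75*10 + 94*10 + 52*2 + 98*5 = 2284
Denominator = 10 + 10 + 2 + 5 = 27
WM = 2284/27 = 84.5926

WM = 84.5926


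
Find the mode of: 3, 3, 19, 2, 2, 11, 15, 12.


Frequencies: 2:2, 3:2, 11:1, 12:1, 15:1, 19:1
Max frequency = 2
Mode = 2, 3

Mode = 2, 3


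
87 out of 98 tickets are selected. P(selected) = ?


P = 87/98 = 0.8878

P = 0.8878


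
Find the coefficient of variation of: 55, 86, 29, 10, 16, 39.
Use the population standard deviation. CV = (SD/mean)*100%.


Mean = 39.1667
SD = 25.6087
CV = (25.6087/39.1667)*100 = 65.3839%

CV = 65.3839%


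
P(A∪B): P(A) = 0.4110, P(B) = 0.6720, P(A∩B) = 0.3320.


P(A∪B) = 0.4110 + 0.6720 - 0.3320
= 1.0830 - 0.3320
= 0.7510

P(A∪B) = 0.7510


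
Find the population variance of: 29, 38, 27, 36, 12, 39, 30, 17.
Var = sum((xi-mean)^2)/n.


Mean = 28.5000
Squared deviations: 0.2500, 90.2500, 2.2500, 56.2500, 272.2500, 110.2500, 2.2500, 132.2500
Sum = 666.0000
Variance = 666.0000/8 = 83.2500

Variance = 83.2500


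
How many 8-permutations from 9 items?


P(9,8) = 9!/1!
= 362880/1
= 362880

P(9,8) = 362880


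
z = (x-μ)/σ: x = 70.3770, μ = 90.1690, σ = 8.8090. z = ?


z = (70.3770 - 90.1690)/8.8090
= -19.7920/8.8090
= -2.2468

z = -2.2468


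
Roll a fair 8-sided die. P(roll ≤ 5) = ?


Favorable outcomes (roll ≤ 5): 5
Total outcomes = 8
P = 5/8 = 0.6250

P = 0.6250


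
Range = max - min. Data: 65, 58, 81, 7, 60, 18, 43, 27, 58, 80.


Max = 81, Min = 7
Range = 81 - 7 = 74

Range = 74


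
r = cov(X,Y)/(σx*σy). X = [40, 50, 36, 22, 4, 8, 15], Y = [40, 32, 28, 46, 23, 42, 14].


Mean X = 25.0000, Mean Y = 32.1429
SD X = 16.080156, SD Y = 10.561772
Cov = 33.285714
r = 33.285714/(16.080156*10.561772) = 0.1960

r = 0.1960


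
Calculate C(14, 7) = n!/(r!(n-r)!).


C(14,7) = 14!/(7! × 7!)
= 87178291200/(5040 × 5040)
= 3432

C(14,7) = 3432


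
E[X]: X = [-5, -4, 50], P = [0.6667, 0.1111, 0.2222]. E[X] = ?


E[X] = -5*0.6667 - 4*0.1111 + 50*0.2222
= -3.3335 - 0.4444 + 11.1100
= 7.3321

E[X] = 7.3321


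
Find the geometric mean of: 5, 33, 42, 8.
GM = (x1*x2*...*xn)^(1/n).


Product = 5 × 33 × 42 × 8 = 55440
GM = 55440^(1/4) = 15.3446

GM = 15.3446


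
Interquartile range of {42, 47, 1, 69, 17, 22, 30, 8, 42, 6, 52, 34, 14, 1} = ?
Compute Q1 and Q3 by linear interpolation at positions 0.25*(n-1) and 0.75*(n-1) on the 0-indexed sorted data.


Sorted: 1, 1, 6, 8, 14, 17, 22, 30, 34, 42, 42, 47, 52, 69
Q1 (25th %ile) = 9.5000
Q3 (75th %ile) = 42.0000
IQR = 42.0000 - 9.5000 = 32.5000

IQR = 32.5000


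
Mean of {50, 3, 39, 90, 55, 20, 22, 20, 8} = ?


Sum = 50 + 3 + 39 + 90 + 55 + 20 + 22 + 20 + 8 = 307
n = 9
Mean = 307/9 = 34.1111

Mean = 34.1111


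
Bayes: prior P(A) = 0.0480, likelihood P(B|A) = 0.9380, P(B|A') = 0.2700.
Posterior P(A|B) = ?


P(B) = P(B|A)*P(A) + P(B|A')*P(A')
= 0.9380*0.0480 + 0.2700*0.9520
= 0.045024 + 0.257040 = 0.302064
P(A|B) = 0.045024/0.302064 = 0.1491

P(A|B) = 0.1491


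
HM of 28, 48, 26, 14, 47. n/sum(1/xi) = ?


Sum of reciprocals = 1/28 + 1/48 + 1/26 + 1/14 + 1/47 = 0.187714
HM = 5/0.187714 = 26.6362

HM = 26.6362


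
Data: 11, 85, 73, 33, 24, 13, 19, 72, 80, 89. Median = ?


Sorted: 11, 13, 19, 24, 33, 72, 73, 80, 85, 89
n = 10 (even)
Middle values: 33 and 72
Median = (33+72)/2 = 52.5000

Median = 52.5000


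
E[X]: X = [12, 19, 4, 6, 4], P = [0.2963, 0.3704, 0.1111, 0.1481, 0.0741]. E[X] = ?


E[X] = 12*0.2963 + 19*0.3704 + 4*0.1111 + 6*0.1481 + 4*0.0741
= 3.5556 + 7.0376 + 0.4444 + 0.8886 + 0.2964
= 12.2226

E[X] = 12.2226


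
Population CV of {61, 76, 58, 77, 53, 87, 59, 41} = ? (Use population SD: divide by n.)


Mean = 64.0000
SD = 13.9732
CV = (13.9732/64.0000)*100 = 21.8331%

CV = 21.8331%


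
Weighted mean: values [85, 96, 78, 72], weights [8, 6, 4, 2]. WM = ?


Numerator = 85*8 + 96*6 + 78*4 + 72*2 = 1712
Denominator = 8 + 6 + 4 + 2 = 20
WM = 1712/20 = 85.6000

WM = 85.6000


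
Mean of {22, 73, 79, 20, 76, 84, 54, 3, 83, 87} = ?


Sum = 22 + 73 + 79 + 20 + 76 + 84 + 54 + 3 + 83 + 87 = 581
n = 10
Mean = 581/10 = 58.1000

Mean = 58.1000


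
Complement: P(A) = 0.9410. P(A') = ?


P(not A) = 1 - 0.9410 = 0.0590

P(not A) = 0.0590


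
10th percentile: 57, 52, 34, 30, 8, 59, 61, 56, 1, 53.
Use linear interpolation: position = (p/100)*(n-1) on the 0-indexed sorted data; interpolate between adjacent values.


Sorted: 1, 8, 30, 34, 52, 53, 56, 57, 59, 61
n = 10
Index = 10/100 * 9 = 0.9000
Lower = data[0] = 1, Upper = data[1] = 8
P10 = 1 + 0.9000*(7) = 7.3000

P10 = 7.3000


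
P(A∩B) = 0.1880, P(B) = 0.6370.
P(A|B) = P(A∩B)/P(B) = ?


P(A|B) = 0.1880/0.6370 = 0.2951

P(A|B) = 0.2951


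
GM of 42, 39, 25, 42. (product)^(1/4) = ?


Product = 42 × 39 × 25 × 42 = 1719900
GM = 1719900^(1/4) = 36.2139

GM = 36.2139


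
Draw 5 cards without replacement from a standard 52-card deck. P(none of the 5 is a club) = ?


P(no clubs) = (39/52) × (38/51) × (37/50) × (36/49) × (35/48)
= 0.2215

P = 0.2215


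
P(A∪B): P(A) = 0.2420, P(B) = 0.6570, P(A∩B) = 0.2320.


P(A∪B) = 0.2420 + 0.6570 - 0.2320
= 0.8990 - 0.2320
= 0.6670

P(A∪B) = 0.6670


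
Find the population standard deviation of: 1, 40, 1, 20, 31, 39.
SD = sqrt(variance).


Mean = 22.0000
Variance = 263.3333
SD = sqrt(263.3333) = 16.2275

SD = 16.2275


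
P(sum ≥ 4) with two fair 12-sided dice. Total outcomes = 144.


Total outcomes = 12×12 = 144
Favorable (sum ≥ 4): 141
P = 141/144 = 0.9792

P = 0.9792


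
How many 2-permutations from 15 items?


P(15,2) = 15!/13!
= 1307674368000/6227020800
= 210

P(15,2) = 210


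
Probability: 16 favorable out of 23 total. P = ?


P = 16/23 = 0.6957

P = 0.6957


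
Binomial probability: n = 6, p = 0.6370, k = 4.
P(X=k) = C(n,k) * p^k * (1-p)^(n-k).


C(6,4) = 15
p^4 = 0.164648
(1-p)^2 = 0.131769
P = 15 * 0.164648 * 0.131769 = 0.3254

P(X=4) = 0.3254


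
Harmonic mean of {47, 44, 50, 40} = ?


Sum of reciprocals = 1/47 + 1/44 + 1/50 + 1/40 = 0.089004
HM = 4/0.089004 = 44.9419

HM = 44.9419


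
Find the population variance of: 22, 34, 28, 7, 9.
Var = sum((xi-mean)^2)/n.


Mean = 20.0000
Squared deviations: 4.0000, 196.0000, 64.0000, 169.0000, 121.0000
Sum = 554.0000
Variance = 554.0000/5 = 110.8000

Variance = 110.8000


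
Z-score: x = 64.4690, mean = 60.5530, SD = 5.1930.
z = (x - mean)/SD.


z = (64.4690 - 60.5530)/5.1930
= 3.9160/5.1930
= 0.7541

z = 0.7541


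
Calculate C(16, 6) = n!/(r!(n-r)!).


C(16,6) = 16!/(6! × 10!)
= 20922789888000/(720 × 3628800)
= 8008

C(16,6) = 8008


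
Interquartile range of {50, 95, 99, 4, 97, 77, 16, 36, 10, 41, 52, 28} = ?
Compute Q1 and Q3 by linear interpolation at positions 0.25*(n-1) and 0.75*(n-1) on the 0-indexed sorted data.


Sorted: 4, 10, 16, 28, 36, 41, 50, 52, 77, 95, 97, 99
Q1 (25th %ile) = 25.0000
Q3 (75th %ile) = 81.5000
IQR = 81.5000 - 25.0000 = 56.5000

IQR = 56.5000


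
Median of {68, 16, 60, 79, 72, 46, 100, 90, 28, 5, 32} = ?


Sorted: 5, 16, 28, 32, 46, 60, 68, 72, 79, 90, 100
n = 11 (odd)
Middle value = 60

Median = 60


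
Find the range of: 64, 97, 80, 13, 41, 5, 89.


Max = 97, Min = 5
Range = 97 - 5 = 92

Range = 92


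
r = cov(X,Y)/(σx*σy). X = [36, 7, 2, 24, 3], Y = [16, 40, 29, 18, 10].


Mean X = 14.4000, Mean Y = 22.6000
SD X = 13.395522, SD Y = 10.650822
Cov = -50.240000
r = -50.240000/(13.395522*10.650822) = -0.3521

r = -0.3521


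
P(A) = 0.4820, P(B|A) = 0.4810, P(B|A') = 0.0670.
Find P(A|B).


P(B) = P(B|A)*P(A) + P(B|A')*P(A')
= 0.4810*0.4820 + 0.0670*0.5180
= 0.231842 + 0.034706 = 0.266548
P(A|B) = 0.231842/0.266548 = 0.8698

P(A|B) = 0.8698


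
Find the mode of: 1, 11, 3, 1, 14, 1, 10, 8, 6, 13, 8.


Frequencies: 1:3, 3:1, 6:1, 8:2, 10:1, 11:1, 13:1, 14:1
Max frequency = 3
Mode = 1

Mode = 1


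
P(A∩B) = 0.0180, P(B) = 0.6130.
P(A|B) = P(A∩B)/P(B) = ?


P(A|B) = 0.0180/0.6130 = 0.0294

P(A|B) = 0.0294


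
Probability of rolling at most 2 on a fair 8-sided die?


Favorable outcomes (roll ≤ 2): 2
Total outcomes = 8
P = 2/8 = 0.2500

P = 0.2500


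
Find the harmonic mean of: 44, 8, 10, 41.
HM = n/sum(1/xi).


Sum of reciprocals = 1/44 + 1/8 + 1/10 + 1/41 = 0.272118
HM = 4/0.272118 = 14.6995

HM = 14.6995


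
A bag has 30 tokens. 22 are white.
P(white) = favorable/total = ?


P = 22/30 = 0.7333

P = 0.7333


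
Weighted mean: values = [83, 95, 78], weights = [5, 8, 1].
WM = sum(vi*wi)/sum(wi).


Numerator = 83*5 + 95*8 + 78*1 = 1253
Denominator = 5 + 8 + 1 = 14
WM = 1253/14 = 89.5000

WM = 89.5000


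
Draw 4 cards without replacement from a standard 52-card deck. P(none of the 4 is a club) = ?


P(no clubs) = (39/52) × (38/51) × (37/50) × (36/49)
= 0.3038

P = 0.3038


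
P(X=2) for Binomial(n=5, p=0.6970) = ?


C(5,2) = 10
p^2 = 0.485809
(1-p)^3 = 0.027818
P = 10 * 0.485809 * 0.027818 = 0.1351

P(X=2) = 0.1351


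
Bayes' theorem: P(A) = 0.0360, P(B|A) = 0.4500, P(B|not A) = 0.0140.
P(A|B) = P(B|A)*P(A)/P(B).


P(B) = P(B|A)*P(A) + P(B|A')*P(A')
= 0.4500*0.0360 + 0.0140*0.9640
= 0.016200 + 0.013496 = 0.029696
P(A|B) = 0.016200/0.029696 = 0.5455

P(A|B) = 0.5455


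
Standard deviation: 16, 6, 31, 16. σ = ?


Mean = 17.2500
Variance = 79.6875
SD = sqrt(79.6875) = 8.9268

SD = 8.9268


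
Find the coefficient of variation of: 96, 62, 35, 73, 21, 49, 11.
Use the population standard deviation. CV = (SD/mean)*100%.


Mean = 49.5714
SD = 27.7121
CV = (27.7121/49.5714)*100 = 55.9033%

CV = 55.9033%


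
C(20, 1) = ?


C(20,1) = 20!/(1! × 19!)
= 2432902008176640000/(1 × 121645100408832000)
= 20

C(20,1) = 20


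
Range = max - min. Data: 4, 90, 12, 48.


Max = 90, Min = 4
Range = 90 - 4 = 86

Range = 86


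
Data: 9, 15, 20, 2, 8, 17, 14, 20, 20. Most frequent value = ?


Frequencies: 2:1, 8:1, 9:1, 14:1, 15:1, 17:1, 20:3
Max frequency = 3
Mode = 20

Mode = 20


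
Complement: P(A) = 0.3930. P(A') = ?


P(not A) = 1 - 0.3930 = 0.6070

P(not A) = 0.6070


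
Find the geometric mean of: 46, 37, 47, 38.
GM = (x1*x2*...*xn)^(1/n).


Product = 46 × 37 × 47 × 38 = 3039772
GM = 3039772^(1/4) = 41.7552

GM = 41.7552


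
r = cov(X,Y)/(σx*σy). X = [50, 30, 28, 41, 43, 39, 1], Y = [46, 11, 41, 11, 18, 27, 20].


Mean X = 33.1429, Mean Y = 24.8571
SD X = 14.865382, SD Y = 12.910998
Cov = 44.163265
r = 44.163265/(14.865382*12.910998) = 0.2301

r = 0.2301


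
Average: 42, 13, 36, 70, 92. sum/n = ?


Sum = 42 + 13 + 36 + 70 + 92 = 253
n = 5
Mean = 253/5 = 50.6000

Mean = 50.6000


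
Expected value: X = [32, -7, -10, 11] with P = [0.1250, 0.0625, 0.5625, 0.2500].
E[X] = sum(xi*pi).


E[X] = 32*0.1250 - 7*0.0625 - 10*0.5625 + 11*0.2500
= 4.0000 - 0.4375 - 5.6250 + 2.7500
= 0.6875

E[X] = 0.6875


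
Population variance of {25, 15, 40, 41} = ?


Mean = 30.2500
Squared deviations: 27.5625, 232.5625, 95.0625, 115.5625
Sum = 470.7500
Variance = 470.7500/4 = 117.6875

Variance = 117.6875


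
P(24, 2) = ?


P(24,2) = 24!/22!
= 620448401733239439360000/1124000727777607680000
= 552

P(24,2) = 552


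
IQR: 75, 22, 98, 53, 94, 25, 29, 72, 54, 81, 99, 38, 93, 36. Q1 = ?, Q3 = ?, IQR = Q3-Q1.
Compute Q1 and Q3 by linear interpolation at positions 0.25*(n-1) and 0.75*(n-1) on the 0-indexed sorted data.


Sorted: 22, 25, 29, 36, 38, 53, 54, 72, 75, 81, 93, 94, 98, 99
Q1 (25th %ile) = 36.5000
Q3 (75th %ile) = 90.0000
IQR = 90.0000 - 36.5000 = 53.5000

IQR = 53.5000


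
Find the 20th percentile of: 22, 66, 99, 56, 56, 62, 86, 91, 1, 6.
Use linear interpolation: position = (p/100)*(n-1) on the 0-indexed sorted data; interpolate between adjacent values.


Sorted: 1, 6, 22, 56, 56, 62, 66, 86, 91, 99
n = 10
Index = 20/100 * 9 = 1.8000
Lower = data[1] = 6, Upper = data[2] = 22
P20 = 6 + 0.8000*(16) = 18.8000

P20 = 18.8000


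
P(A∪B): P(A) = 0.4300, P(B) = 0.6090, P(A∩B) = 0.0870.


P(A∪B) = 0.4300 + 0.6090 - 0.0870
= 1.0390 - 0.0870
= 0.9520

P(A∪B) = 0.9520


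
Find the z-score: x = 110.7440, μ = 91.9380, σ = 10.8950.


z = (110.7440 - 91.9380)/10.8950
= 18.8060/10.8950
= 1.7261

z = 1.7261


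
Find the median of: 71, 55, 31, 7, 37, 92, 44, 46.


Sorted: 7, 31, 37, 44, 46, 55, 71, 92
n = 8 (even)
Middle values: 44 and 46
Median = (44+46)/2 = 45.0000

Median = 45.0000


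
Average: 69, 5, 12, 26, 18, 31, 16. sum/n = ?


Sum = 69 + 5 + 12 + 26 + 18 + 31 + 16 = 177
n = 7
Mean = 177/7 = 25.2857

Mean = 25.2857


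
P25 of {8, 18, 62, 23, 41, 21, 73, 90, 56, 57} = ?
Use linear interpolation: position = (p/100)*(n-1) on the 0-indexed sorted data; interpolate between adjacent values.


Sorted: 8, 18, 21, 23, 41, 56, 57, 62, 73, 90
n = 10
Index = 25/100 * 9 = 2.2500
Lower = data[2] = 21, Upper = data[3] = 23
P25 = 21 + 0.2500*(2) = 21.5000

P25 = 21.5000


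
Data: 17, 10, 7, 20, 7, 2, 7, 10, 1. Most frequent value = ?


Frequencies: 1:1, 2:1, 7:3, 10:2, 17:1, 20:1
Max frequency = 3
Mode = 7

Mode = 7


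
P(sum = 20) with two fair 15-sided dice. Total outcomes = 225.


Total outcomes = 15×15 = 225
Favorable (sum = 20): 11
P = 11/225 = 0.0489

P = 0.0489


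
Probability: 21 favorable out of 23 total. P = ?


P = 21/23 = 0.9130

P = 0.9130


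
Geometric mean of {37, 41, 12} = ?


Product = 37 × 41 × 12 = 18204
GM = 18204^(1/3) = 26.3060

GM = 26.3060


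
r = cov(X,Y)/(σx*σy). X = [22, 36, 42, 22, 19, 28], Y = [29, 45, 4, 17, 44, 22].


Mean X = 28.1667, Mean Y = 26.8333
SD X = 8.294911, SD Y = 14.553541
Cov = -47.138889
r = -47.138889/(8.294911*14.553541) = -0.3905

r = -0.3905


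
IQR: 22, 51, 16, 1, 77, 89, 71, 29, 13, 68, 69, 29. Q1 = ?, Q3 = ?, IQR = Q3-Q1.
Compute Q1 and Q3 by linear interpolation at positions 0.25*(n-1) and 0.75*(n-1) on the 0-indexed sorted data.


Sorted: 1, 13, 16, 22, 29, 29, 51, 68, 69, 71, 77, 89
Q1 (25th %ile) = 20.5000
Q3 (75th %ile) = 69.5000
IQR = 69.5000 - 20.5000 = 49.0000

IQR = 49.0000


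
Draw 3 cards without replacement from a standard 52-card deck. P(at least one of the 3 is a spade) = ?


P(at least one) = 1 - P(none)
P(none) = (39/52) × (38/51) × (37/50) = 0.413529
P(at least one) = 1 - 0.413529 = 0.5865

P = 0.5865


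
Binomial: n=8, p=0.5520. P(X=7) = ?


C(8,7) = 8
p^7 = 0.015616
(1-p)^1 = 0.448000
P = 8 * 0.015616 * 0.448000 = 0.0560

P(X=7) = 0.0560


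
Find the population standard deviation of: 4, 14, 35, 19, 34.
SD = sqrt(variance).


Mean = 21.2000
Variance = 141.3600
SD = sqrt(141.3600) = 11.8895

SD = 11.8895


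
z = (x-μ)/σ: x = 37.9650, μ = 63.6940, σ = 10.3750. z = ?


z = (37.9650 - 63.6940)/10.3750
= -25.7290/10.3750
= -2.4799

z = -2.4799


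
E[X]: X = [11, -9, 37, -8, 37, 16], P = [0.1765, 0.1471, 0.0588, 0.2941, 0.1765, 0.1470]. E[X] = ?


E[X] = 11*0.1765 - 9*0.1471 + 37*0.0588 - 8*0.2941 + 37*0.1765 + 16*0.1470
= 1.9415 - 1.3239 + 2.1756 - 2.3528 + 6.5305 + 2.3520
= 9.3229

E[X] = 9.3229


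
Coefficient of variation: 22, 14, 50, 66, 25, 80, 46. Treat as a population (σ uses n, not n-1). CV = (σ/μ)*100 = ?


Mean = 43.2857
SD = 22.5561
CV = (22.5561/43.2857)*100 = 52.1097%

CV = 52.1097%


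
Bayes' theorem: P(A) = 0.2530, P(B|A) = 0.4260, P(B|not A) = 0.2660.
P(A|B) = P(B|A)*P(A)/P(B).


P(B) = P(B|A)*P(A) + P(B|A')*P(A')
= 0.4260*0.2530 + 0.2660*0.7470
= 0.107778 + 0.198702 = 0.306480
P(A|B) = 0.107778/0.306480 = 0.3517

P(A|B) = 0.3517


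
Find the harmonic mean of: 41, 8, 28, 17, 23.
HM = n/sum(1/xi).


Sum of reciprocals = 1/41 + 1/8 + 1/28 + 1/17 + 1/23 = 0.287406
HM = 5/0.287406 = 17.3970

HM = 17.3970


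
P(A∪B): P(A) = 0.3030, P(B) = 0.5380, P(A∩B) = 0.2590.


P(A∪B) = 0.3030 + 0.5380 - 0.2590
= 0.8410 - 0.2590
= 0.5820

P(A∪B) = 0.5820


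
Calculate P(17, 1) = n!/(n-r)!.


P(17,1) = 17!/16!
= 355687428096000/20922789888000
= 17

P(17,1) = 17


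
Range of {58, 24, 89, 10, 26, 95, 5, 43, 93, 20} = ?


Max = 95, Min = 5
Range = 95 - 5 = 90

Range = 90


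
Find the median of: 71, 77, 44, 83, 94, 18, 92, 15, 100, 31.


Sorted: 15, 18, 31, 44, 71, 77, 83, 92, 94, 100
n = 10 (even)
Middle values: 71 and 77
Median = (71+77)/2 = 74.0000

Median = 74.0000


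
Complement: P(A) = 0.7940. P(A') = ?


P(not A) = 1 - 0.7940 = 0.2060

P(not A) = 0.2060


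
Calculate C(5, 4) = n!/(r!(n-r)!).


C(5,4) = 5!/(4! × 1!)
= 120/(24 × 1)
= 5

C(5,4) = 5


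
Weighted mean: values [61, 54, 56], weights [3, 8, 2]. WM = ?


Numerator = 61*3 + 54*8 + 56*2 = 727
Denominator = 3 + 8 + 2 = 13
WM = 727/13 = 55.9231

WM = 55.9231


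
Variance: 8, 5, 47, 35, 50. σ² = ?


Mean = 29.0000
Squared deviations: 441.0000, 576.0000, 324.0000, 36.0000, 441.0000
Sum = 1818.0000
Variance = 1818.0000/5 = 363.6000

Variance = 363.6000


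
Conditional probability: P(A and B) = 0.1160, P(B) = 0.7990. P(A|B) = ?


P(A|B) = 0.1160/0.7990 = 0.1452

P(A|B) = 0.1452


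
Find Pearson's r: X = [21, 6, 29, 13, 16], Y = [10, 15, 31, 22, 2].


Mean X = 17.0000, Mean Y = 16.0000
SD X = 7.720104, SD Y = 9.939819
Cov = 31.400000
r = 31.400000/(7.720104*9.939819) = 0.4092

r = 0.4092


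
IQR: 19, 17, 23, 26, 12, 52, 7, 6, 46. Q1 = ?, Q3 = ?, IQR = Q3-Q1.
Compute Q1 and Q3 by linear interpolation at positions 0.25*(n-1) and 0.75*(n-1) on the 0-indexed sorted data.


Sorted: 6, 7, 12, 17, 19, 23, 26, 46, 52
Q1 (25th %ile) = 12.0000
Q3 (75th %ile) = 26.0000
IQR = 26.0000 - 12.0000 = 14.0000

IQR = 14.0000


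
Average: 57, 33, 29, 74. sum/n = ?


Sum = 57 + 33 + 29 + 74 = 193
n = 4
Mean = 193/4 = 48.2500

Mean = 48.2500


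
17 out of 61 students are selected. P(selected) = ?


P = 17/61 = 0.2787

P = 0.2787


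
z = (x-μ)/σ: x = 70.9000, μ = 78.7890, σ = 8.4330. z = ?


z = (70.9000 - 78.7890)/8.4330
= -7.8890/8.4330
= -0.9355

z = -0.9355


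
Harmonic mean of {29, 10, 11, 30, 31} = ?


Sum of reciprocals = 1/29 + 1/10 + 1/11 + 1/30 + 1/31 = 0.290983
HM = 5/0.290983 = 17.1831

HM = 17.1831


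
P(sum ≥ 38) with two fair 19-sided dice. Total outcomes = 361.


Total outcomes = 19×19 = 361
Favorable (sum ≥ 38): 1
P = 1/361 = 0.0028

P = 0.0028


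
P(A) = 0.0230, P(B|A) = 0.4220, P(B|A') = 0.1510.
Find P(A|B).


P(B) = P(B|A)*P(A) + P(B|A')*P(A')
= 0.4220*0.0230 + 0.1510*0.9770
= 0.009706 + 0.147527 = 0.157233
P(A|B) = 0.009706/0.157233 = 0.0617

P(A|B) = 0.0617


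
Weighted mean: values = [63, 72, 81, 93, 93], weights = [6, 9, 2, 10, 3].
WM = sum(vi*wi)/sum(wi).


Numerator = 63*6 + 72*9 + 81*2 + 93*10 + 93*3 = 2397
Denominator = 6 + 9 + 2 + 10 + 3 = 30
WM = 2397/30 = 79.9000

WM = 79.9000


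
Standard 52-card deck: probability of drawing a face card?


12 face cards in 52 cards
P = 12/52 = 0.2308

P = 0.2308


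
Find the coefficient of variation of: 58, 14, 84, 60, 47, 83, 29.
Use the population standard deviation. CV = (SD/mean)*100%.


Mean = 53.5714
SD = 24.1001
CV = (24.1001/53.5714)*100 = 44.9869%

CV = 44.9869%


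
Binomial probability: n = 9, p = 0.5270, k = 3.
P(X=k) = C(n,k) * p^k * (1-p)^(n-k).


C(9,3) = 84
p^3 = 0.146363
(1-p)^6 = 0.011199
P = 84 * 0.146363 * 0.011199 = 0.1377

P(X=3) = 0.1377
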